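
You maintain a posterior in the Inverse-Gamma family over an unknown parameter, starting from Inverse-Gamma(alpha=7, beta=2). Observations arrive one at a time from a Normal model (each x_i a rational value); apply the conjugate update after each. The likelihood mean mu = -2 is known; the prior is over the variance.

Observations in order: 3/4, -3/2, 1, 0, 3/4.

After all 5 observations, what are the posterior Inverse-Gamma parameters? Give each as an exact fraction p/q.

alpha=19/2, beta=259/16

obs 1: x=3/4 → posterior Inverse-Gamma(15/2, 185/32)
obs 2: x=-3/2 → posterior Inverse-Gamma(8, 189/32)
obs 3: x=1 → posterior Inverse-Gamma(17/2, 333/32)
obs 4: x=0 → posterior Inverse-Gamma(9, 397/32)
obs 5: x=3/4 → posterior Inverse-Gamma(19/2, 259/16)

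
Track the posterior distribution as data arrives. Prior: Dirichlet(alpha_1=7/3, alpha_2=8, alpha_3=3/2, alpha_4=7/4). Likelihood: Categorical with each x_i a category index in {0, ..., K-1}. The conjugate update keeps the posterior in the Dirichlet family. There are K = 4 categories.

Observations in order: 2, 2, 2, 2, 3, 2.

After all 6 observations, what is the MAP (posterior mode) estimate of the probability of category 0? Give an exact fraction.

16/187

obs 1: x=2 → posterior Dirichlet(7/3, 8, 5/2, 7/4)
obs 2: x=2 → posterior Dirichlet(7/3, 8, 7/2, 7/4)
obs 3: x=2 → posterior Dirichlet(7/3, 8, 9/2, 7/4)
obs 4: x=2 → posterior Dirichlet(7/3, 8, 11/2, 7/4)
obs 5: x=3 → posterior Dirichlet(7/3, 8, 11/2, 11/4)
obs 6: x=2 → posterior Dirichlet(7/3, 8, 13/2, 11/4)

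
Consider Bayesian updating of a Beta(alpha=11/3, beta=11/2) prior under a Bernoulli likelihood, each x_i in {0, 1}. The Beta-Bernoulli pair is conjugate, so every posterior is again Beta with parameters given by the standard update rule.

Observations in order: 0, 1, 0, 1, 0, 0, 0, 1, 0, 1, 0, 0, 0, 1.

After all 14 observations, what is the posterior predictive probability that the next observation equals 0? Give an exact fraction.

87/139

obs 1: x=0 → posterior Beta(11/3, 13/2)
obs 2: x=1 → posterior Beta(14/3, 13/2)
obs 3: x=0 → posterior Beta(14/3, 15/2)
obs 4: x=1 → posterior Beta(17/3, 15/2)
obs 5: x=0 → posterior Beta(17/3, 17/2)
obs 6: x=0 → posterior Beta(17/3, 19/2)
obs 7: x=0 → posterior Beta(17/3, 21/2)
obs 8: x=1 → posterior Beta(20/3, 21/2)
obs 9: x=0 → posterior Beta(20/3, 23/2)
obs 10: x=1 → posterior Beta(23/3, 23/2)
obs 11: x=0 → posterior Beta(23/3, 25/2)
obs 12: x=0 → posterior Beta(23/3, 27/2)
obs 13: x=0 → posterior Beta(23/3, 29/2)
obs 14: x=1 → posterior Beta(26/3, 29/2)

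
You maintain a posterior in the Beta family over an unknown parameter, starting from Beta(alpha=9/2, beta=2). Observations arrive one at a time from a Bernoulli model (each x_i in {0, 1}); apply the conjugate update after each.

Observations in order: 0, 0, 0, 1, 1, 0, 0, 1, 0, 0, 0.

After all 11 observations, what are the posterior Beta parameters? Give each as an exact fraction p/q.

alpha=15/2, beta=10

obs 1: x=0 → posterior Beta(9/2, 3)
obs 2: x=0 → posterior Beta(9/2, 4)
obs 3: x=0 → posterior Beta(9/2, 5)
obs 4: x=1 → posterior Beta(11/2, 5)
obs 5: x=1 → posterior Beta(13/2, 5)
obs 6: x=0 → posterior Beta(13/2, 6)
obs 7: x=0 → posterior Beta(13/2, 7)
obs 8: x=1 → posterior Beta(15/2, 7)
obs 9: x=0 → posterior Beta(15/2, 8)
obs 10: x=0 → posterior Beta(15/2, 9)
obs 11: x=0 → posterior Beta(15/2, 10)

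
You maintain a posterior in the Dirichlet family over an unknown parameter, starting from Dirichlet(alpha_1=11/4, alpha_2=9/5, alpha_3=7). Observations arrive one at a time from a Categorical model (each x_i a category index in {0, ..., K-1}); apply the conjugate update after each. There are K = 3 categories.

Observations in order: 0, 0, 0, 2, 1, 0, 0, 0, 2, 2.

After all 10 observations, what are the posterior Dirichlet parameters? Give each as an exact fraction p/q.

alpha_1=35/4, alpha_2=14/5, alpha_3=10

obs 1: x=0 → posterior Dirichlet(15/4, 9/5, 7)
obs 2: x=0 → posterior Dirichlet(19/4, 9/5, 7)
obs 3: x=0 → posterior Dirichlet(23/4, 9/5, 7)
obs 4: x=2 → posterior Dirichlet(23/4, 9/5, 8)
obs 5: x=1 → posterior Dirichlet(23/4, 14/5, 8)
obs 6: x=0 → posterior Dirichlet(27/4, 14/5, 8)
obs 7: x=0 → posterior Dirichlet(31/4, 14/5, 8)
obs 8: x=0 → posterior Dirichlet(35/4, 14/5, 8)
obs 9: x=2 → posterior Dirichlet(35/4, 14/5, 9)
obs 10: x=2 → posterior Dirichlet(35/4, 14/5, 10)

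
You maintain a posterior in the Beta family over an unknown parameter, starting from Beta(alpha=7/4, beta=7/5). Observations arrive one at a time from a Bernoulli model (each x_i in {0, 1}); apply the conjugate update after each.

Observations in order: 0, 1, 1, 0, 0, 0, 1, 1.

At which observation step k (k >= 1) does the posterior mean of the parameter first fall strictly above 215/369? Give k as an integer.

obs 1: x=0 → posterior Beta(7/4, 12/5)
obs 2: x=1 → posterior Beta(11/4, 12/5)
obs 3: x=1 → posterior Beta(15/4, 12/5)
obs 4: x=0 → posterior Beta(15/4, 17/5)
obs 5: x=0 → posterior Beta(15/4, 22/5)
obs 6: x=0 → posterior Beta(15/4, 27/5)
obs 7: x=1 → posterior Beta(19/4, 27/5)
obs 8: x=1 → posterior Beta(23/4, 27/5)

k = 3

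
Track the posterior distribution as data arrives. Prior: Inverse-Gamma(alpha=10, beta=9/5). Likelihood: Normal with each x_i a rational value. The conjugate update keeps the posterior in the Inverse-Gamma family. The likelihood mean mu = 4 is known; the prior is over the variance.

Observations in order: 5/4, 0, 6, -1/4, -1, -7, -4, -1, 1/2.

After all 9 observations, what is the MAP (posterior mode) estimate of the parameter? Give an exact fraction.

obs 1: x=5/4 → posterior Inverse-Gamma(21/2, 893/160)
obs 2: x=0 → posterior Inverse-Gamma(11, 2173/160)
obs 3: x=6 → posterior Inverse-Gamma(23/2, 2493/160)
obs 4: x=-1/4 → posterior Inverse-Gamma(12, 1969/80)
obs 5: x=-1 → posterior Inverse-Gamma(25/2, 2969/80)
obs 6: x=-7 → posterior Inverse-Gamma(13, 7809/80)
obs 7: x=-4 → posterior Inverse-Gamma(27/2, 10369/80)
obs 8: x=-1 → posterior Inverse-Gamma(14, 11369/80)
obs 9: x=1/2 → posterior Inverse-Gamma(29/2, 11859/80)

11859/1240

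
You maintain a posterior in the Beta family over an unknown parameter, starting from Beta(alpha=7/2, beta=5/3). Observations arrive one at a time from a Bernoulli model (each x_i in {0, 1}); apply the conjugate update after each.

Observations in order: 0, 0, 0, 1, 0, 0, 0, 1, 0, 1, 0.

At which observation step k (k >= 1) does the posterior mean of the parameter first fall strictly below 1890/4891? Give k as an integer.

k = 7

obs 1: x=0 → posterior Beta(7/2, 8/3)
obs 2: x=0 → posterior Beta(7/2, 11/3)
obs 3: x=0 → posterior Beta(7/2, 14/3)
obs 4: x=1 → posterior Beta(9/2, 14/3)
obs 5: x=0 → posterior Beta(9/2, 17/3)
obs 6: x=0 → posterior Beta(9/2, 20/3)
obs 7: x=0 → posterior Beta(9/2, 23/3)
obs 8: x=1 → posterior Beta(11/2, 23/3)
obs 9: x=0 → posterior Beta(11/2, 26/3)
obs 10: x=1 → posterior Beta(13/2, 26/3)
obs 11: x=0 → posterior Beta(13/2, 29/3)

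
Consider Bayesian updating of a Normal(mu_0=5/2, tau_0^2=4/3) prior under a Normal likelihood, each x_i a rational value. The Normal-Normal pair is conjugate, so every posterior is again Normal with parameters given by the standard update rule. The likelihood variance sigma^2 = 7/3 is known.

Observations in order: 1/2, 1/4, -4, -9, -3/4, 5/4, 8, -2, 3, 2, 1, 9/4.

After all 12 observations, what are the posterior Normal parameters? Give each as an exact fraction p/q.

obs 1: x=1/2 → posterior Normal(39/22, 28/33)
obs 2: x=1/4 → posterior Normal(41/30, 28/45)
obs 3: x=-4 → posterior Normal(9/38, 28/57)
obs 4: x=-9 → posterior Normal(-63/46, 28/69)
obs 5: x=-3/4 → posterior Normal(-23/18, 28/81)
obs 6: x=5/4 → posterior Normal(-59/62, 28/93)
obs 7: x=8 → posterior Normal(1/14, 4/15)
obs 8: x=-2 → posterior Normal(-11/78, 28/117)
obs 9: x=3 → posterior Normal(13/86, 28/129)
obs 10: x=2 → posterior Normal(29/94, 28/141)
obs 11: x=1 → posterior Normal(37/102, 28/153)
obs 12: x=9/4 → posterior Normal(1/2, 28/165)

mu_0=1/2, tau_0^2=28/165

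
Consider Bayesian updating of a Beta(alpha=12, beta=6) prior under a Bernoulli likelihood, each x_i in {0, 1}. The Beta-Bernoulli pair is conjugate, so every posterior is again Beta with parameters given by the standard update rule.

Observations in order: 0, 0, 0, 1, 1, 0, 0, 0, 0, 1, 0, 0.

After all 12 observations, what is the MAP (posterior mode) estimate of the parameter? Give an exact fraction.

obs 1: x=0 → posterior Beta(12, 7)
obs 2: x=0 → posterior Beta(12, 8)
obs 3: x=0 → posterior Beta(12, 9)
obs 4: x=1 → posterior Beta(13, 9)
obs 5: x=1 → posterior Beta(14, 9)
obs 6: x=0 → posterior Beta(14, 10)
obs 7: x=0 → posterior Beta(14, 11)
obs 8: x=0 → posterior Beta(14, 12)
obs 9: x=0 → posterior Beta(14, 13)
obs 10: x=1 → posterior Beta(15, 13)
obs 11: x=0 → posterior Beta(15, 14)
obs 12: x=0 → posterior Beta(15, 15)

1/2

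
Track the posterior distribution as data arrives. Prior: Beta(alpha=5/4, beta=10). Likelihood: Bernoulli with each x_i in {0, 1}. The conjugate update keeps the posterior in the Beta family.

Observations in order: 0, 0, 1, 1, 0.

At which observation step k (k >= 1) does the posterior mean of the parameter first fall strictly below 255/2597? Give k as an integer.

k = 2

obs 1: x=0 → posterior Beta(5/4, 11)
obs 2: x=0 → posterior Beta(5/4, 12)
obs 3: x=1 → posterior Beta(9/4, 12)
obs 4: x=1 → posterior Beta(13/4, 12)
obs 5: x=0 → posterior Beta(13/4, 13)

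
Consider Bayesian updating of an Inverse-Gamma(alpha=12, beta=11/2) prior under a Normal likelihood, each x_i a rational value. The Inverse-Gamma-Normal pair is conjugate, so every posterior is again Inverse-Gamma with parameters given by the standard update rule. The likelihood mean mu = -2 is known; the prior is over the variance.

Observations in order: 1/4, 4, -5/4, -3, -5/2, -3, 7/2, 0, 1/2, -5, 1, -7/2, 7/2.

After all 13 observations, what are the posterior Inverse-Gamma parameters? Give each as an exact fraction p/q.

obs 1: x=1/4 → posterior Inverse-Gamma(25/2, 257/32)
obs 2: x=4 → posterior Inverse-Gamma(13, 833/32)
obs 3: x=-5/4 → posterior Inverse-Gamma(27/2, 421/16)
obs 4: x=-3 → posterior Inverse-Gamma(14, 429/16)
obs 5: x=-5/2 → posterior Inverse-Gamma(29/2, 431/16)
obs 6: x=-3 → posterior Inverse-Gamma(15, 439/16)
obs 7: x=7/2 → posterior Inverse-Gamma(31/2, 681/16)
obs 8: x=0 → posterior Inverse-Gamma(16, 713/16)
obs 9: x=1/2 → posterior Inverse-Gamma(33/2, 763/16)
obs 10: x=-5 → posterior Inverse-Gamma(17, 835/16)
obs 11: x=1 → posterior Inverse-Gamma(35/2, 907/16)
obs 12: x=-7/2 → posterior Inverse-Gamma(18, 925/16)
obs 13: x=7/2 → posterior Inverse-Gamma(37/2, 1167/16)

alpha=37/2, beta=1167/16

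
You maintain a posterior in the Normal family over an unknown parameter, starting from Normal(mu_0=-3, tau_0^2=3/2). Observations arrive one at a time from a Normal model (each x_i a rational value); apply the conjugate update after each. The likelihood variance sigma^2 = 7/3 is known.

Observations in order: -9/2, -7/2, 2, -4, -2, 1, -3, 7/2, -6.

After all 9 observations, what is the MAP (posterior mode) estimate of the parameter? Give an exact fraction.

-381/190

obs 1: x=-9/2 → posterior Normal(-165/46, 21/23)
obs 2: x=-7/2 → posterior Normal(-57/16, 21/32)
obs 3: x=2 → posterior Normal(-96/41, 21/41)
obs 4: x=-4 → posterior Normal(-66/25, 21/50)
obs 5: x=-2 → posterior Normal(-150/59, 21/59)
obs 6: x=1 → posterior Normal(-141/68, 21/68)
obs 7: x=-3 → posterior Normal(-24/11, 3/11)
obs 8: x=7/2 → posterior Normal(-273/172, 21/86)
obs 9: x=-6 → posterior Normal(-381/190, 21/95)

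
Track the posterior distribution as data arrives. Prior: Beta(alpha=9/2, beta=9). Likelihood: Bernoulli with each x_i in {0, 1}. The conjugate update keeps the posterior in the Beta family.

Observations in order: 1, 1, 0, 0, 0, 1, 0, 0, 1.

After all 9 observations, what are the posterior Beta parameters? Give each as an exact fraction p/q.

alpha=17/2, beta=14

obs 1: x=1 → posterior Beta(11/2, 9)
obs 2: x=1 → posterior Beta(13/2, 9)
obs 3: x=0 → posterior Beta(13/2, 10)
obs 4: x=0 → posterior Beta(13/2, 11)
obs 5: x=0 → posterior Beta(13/2, 12)
obs 6: x=1 → posterior Beta(15/2, 12)
obs 7: x=0 → posterior Beta(15/2, 13)
obs 8: x=0 → posterior Beta(15/2, 14)
obs 9: x=1 → posterior Beta(17/2, 14)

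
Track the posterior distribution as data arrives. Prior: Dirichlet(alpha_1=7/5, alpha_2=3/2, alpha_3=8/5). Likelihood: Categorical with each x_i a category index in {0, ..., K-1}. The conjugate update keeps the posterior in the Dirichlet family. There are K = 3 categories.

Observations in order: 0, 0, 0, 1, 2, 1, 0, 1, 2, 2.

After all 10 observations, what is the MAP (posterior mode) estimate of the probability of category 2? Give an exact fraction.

36/115

obs 1: x=0 → posterior Dirichlet(12/5, 3/2, 8/5)
obs 2: x=0 → posterior Dirichlet(17/5, 3/2, 8/5)
obs 3: x=0 → posterior Dirichlet(22/5, 3/2, 8/5)
obs 4: x=1 → posterior Dirichlet(22/5, 5/2, 8/5)
obs 5: x=2 → posterior Dirichlet(22/5, 5/2, 13/5)
obs 6: x=1 → posterior Dirichlet(22/5, 7/2, 13/5)
obs 7: x=0 → posterior Dirichlet(27/5, 7/2, 13/5)
obs 8: x=1 → posterior Dirichlet(27/5, 9/2, 13/5)
obs 9: x=2 → posterior Dirichlet(27/5, 9/2, 18/5)
obs 10: x=2 → posterior Dirichlet(27/5, 9/2, 23/5)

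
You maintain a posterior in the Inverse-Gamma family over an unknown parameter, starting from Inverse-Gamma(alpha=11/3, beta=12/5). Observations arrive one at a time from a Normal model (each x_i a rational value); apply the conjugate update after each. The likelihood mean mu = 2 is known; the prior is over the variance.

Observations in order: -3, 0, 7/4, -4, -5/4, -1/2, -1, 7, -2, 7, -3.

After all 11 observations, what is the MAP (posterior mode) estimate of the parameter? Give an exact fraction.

22401/2440

obs 1: x=-3 → posterior Inverse-Gamma(25/6, 149/10)
obs 2: x=0 → posterior Inverse-Gamma(14/3, 169/10)
obs 3: x=7/4 → posterior Inverse-Gamma(31/6, 2709/160)
obs 4: x=-4 → posterior Inverse-Gamma(17/3, 5589/160)
obs 5: x=-5/4 → posterior Inverse-Gamma(37/6, 3217/80)
obs 6: x=-1/2 → posterior Inverse-Gamma(20/3, 3467/80)
obs 7: x=-1 → posterior Inverse-Gamma(43/6, 3827/80)
obs 8: x=7 → posterior Inverse-Gamma(23/3, 4827/80)
obs 9: x=-2 → posterior Inverse-Gamma(49/6, 5467/80)
obs 10: x=7 → posterior Inverse-Gamma(26/3, 6467/80)
obs 11: x=-3 → posterior Inverse-Gamma(55/6, 7467/80)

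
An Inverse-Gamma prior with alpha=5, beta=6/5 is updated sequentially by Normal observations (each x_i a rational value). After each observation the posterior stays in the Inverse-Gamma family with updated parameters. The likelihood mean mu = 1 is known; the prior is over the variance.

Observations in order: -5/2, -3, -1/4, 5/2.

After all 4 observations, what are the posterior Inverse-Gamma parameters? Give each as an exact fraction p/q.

alpha=7, beta=2757/160

obs 1: x=-5/2 → posterior Inverse-Gamma(11/2, 293/40)
obs 2: x=-3 → posterior Inverse-Gamma(6, 613/40)
obs 3: x=-1/4 → posterior Inverse-Gamma(13/2, 2577/160)
obs 4: x=5/2 → posterior Inverse-Gamma(7, 2757/160)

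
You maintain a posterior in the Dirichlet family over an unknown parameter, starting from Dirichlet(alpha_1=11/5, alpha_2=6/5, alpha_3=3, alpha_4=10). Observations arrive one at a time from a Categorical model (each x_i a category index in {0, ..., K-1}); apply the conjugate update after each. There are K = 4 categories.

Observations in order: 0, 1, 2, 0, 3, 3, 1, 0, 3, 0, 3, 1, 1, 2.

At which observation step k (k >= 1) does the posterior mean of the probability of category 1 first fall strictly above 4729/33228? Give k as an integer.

obs 1: x=0 → posterior Dirichlet(16/5, 6/5, 3, 10)
obs 2: x=1 → posterior Dirichlet(16/5, 11/5, 3, 10)
obs 3: x=2 → posterior Dirichlet(16/5, 11/5, 4, 10)
obs 4: x=0 → posterior Dirichlet(21/5, 11/5, 4, 10)
obs 5: x=3 → posterior Dirichlet(21/5, 11/5, 4, 11)
obs 6: x=3 → posterior Dirichlet(21/5, 11/5, 4, 12)
obs 7: x=1 → posterior Dirichlet(21/5, 16/5, 4, 12)
obs 8: x=0 → posterior Dirichlet(26/5, 16/5, 4, 12)
obs 9: x=3 → posterior Dirichlet(26/5, 16/5, 4, 13)
obs 10: x=0 → posterior Dirichlet(31/5, 16/5, 4, 13)
obs 11: x=3 → posterior Dirichlet(31/5, 16/5, 4, 14)
obs 12: x=1 → posterior Dirichlet(31/5, 21/5, 4, 14)
obs 13: x=1 → posterior Dirichlet(31/5, 26/5, 4, 14)
obs 14: x=2 → posterior Dirichlet(31/5, 26/5, 5, 14)

k = 12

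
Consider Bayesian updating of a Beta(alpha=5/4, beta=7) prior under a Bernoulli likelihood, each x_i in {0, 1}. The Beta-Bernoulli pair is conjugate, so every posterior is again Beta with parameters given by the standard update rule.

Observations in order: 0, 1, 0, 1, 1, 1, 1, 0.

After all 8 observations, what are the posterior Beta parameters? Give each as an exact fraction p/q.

alpha=25/4, beta=10

obs 1: x=0 → posterior Beta(5/4, 8)
obs 2: x=1 → posterior Beta(9/4, 8)
obs 3: x=0 → posterior Beta(9/4, 9)
obs 4: x=1 → posterior Beta(13/4, 9)
obs 5: x=1 → posterior Beta(17/4, 9)
obs 6: x=1 → posterior Beta(21/4, 9)
obs 7: x=1 → posterior Beta(25/4, 9)
obs 8: x=0 → posterior Beta(25/4, 10)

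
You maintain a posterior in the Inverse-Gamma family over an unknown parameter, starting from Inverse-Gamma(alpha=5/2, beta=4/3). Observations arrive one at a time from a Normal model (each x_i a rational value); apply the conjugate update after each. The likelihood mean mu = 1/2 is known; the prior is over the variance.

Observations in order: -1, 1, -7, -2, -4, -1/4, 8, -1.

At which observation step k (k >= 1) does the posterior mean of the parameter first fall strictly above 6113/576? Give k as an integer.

obs 1: x=-1 → posterior Inverse-Gamma(3, 59/24)
obs 2: x=1 → posterior Inverse-Gamma(7/2, 31/12)
obs 3: x=-7 → posterior Inverse-Gamma(4, 737/24)
obs 4: x=-2 → posterior Inverse-Gamma(9/2, 203/6)
obs 5: x=-4 → posterior Inverse-Gamma(5, 1055/24)
obs 6: x=-1/4 → posterior Inverse-Gamma(11/2, 4247/96)
obs 7: x=8 → posterior Inverse-Gamma(6, 6947/96)
obs 8: x=-1 → posterior Inverse-Gamma(13/2, 7055/96)

k = 5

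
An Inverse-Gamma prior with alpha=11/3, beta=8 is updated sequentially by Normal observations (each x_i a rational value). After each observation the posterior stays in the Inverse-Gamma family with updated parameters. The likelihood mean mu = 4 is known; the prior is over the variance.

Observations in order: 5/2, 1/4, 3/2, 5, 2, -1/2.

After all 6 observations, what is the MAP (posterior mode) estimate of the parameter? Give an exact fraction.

obs 1: x=5/2 → posterior Inverse-Gamma(25/6, 73/8)
obs 2: x=1/4 → posterior Inverse-Gamma(14/3, 517/32)
obs 3: x=3/2 → posterior Inverse-Gamma(31/6, 617/32)
obs 4: x=5 → posterior Inverse-Gamma(17/3, 633/32)
obs 5: x=2 → posterior Inverse-Gamma(37/6, 697/32)
obs 6: x=-1/2 → posterior Inverse-Gamma(20/3, 1021/32)

3063/736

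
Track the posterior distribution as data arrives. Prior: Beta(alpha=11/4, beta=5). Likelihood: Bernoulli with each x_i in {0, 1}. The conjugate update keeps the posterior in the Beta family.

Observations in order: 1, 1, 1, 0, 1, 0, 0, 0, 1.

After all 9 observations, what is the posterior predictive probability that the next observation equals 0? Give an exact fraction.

obs 1: x=1 → posterior Beta(15/4, 5)
obs 2: x=1 → posterior Beta(19/4, 5)
obs 3: x=1 → posterior Beta(23/4, 5)
obs 4: x=0 → posterior Beta(23/4, 6)
obs 5: x=1 → posterior Beta(27/4, 6)
obs 6: x=0 → posterior Beta(27/4, 7)
obs 7: x=0 → posterior Beta(27/4, 8)
obs 8: x=0 → posterior Beta(27/4, 9)
obs 9: x=1 → posterior Beta(31/4, 9)

36/67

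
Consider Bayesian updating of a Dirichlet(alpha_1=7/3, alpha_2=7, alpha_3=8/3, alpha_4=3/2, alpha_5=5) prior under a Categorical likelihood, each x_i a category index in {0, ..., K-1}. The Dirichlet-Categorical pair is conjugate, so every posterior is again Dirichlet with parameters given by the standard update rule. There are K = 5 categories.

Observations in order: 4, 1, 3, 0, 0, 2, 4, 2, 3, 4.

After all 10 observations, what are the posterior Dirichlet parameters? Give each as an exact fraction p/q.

obs 1: x=4 → posterior Dirichlet(7/3, 7, 8/3, 3/2, 6)
obs 2: x=1 → posterior Dirichlet(7/3, 8, 8/3, 3/2, 6)
obs 3: x=3 → posterior Dirichlet(7/3, 8, 8/3, 5/2, 6)
obs 4: x=0 → posterior Dirichlet(10/3, 8, 8/3, 5/2, 6)
obs 5: x=0 → posterior Dirichlet(13/3, 8, 8/3, 5/2, 6)
obs 6: x=2 → posterior Dirichlet(13/3, 8, 11/3, 5/2, 6)
obs 7: x=4 → posterior Dirichlet(13/3, 8, 11/3, 5/2, 7)
obs 8: x=2 → posterior Dirichlet(13/3, 8, 14/3, 5/2, 7)
obs 9: x=3 → posterior Dirichlet(13/3, 8, 14/3, 7/2, 7)
obs 10: x=4 → posterior Dirichlet(13/3, 8, 14/3, 7/2, 8)

alpha_1=13/3, alpha_2=8, alpha_3=14/3, alpha_4=7/2, alpha_5=8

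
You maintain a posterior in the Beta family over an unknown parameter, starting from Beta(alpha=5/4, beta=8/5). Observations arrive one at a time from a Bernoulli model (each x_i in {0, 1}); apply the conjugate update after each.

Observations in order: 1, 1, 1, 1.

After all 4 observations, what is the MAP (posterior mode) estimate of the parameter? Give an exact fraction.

obs 1: x=1 → posterior Beta(9/4, 8/5)
obs 2: x=1 → posterior Beta(13/4, 8/5)
obs 3: x=1 → posterior Beta(17/4, 8/5)
obs 4: x=1 → posterior Beta(21/4, 8/5)

85/97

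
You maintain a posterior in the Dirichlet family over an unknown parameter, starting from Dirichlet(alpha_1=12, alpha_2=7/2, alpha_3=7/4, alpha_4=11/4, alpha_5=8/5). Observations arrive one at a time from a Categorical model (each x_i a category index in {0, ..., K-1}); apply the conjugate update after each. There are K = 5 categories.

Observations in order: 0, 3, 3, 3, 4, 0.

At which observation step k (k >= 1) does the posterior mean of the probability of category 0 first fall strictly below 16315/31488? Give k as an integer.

k = 4

obs 1: x=0 → posterior Dirichlet(13, 7/2, 7/4, 11/4, 8/5)
obs 2: x=3 → posterior Dirichlet(13, 7/2, 7/4, 15/4, 8/5)
obs 3: x=3 → posterior Dirichlet(13, 7/2, 7/4, 19/4, 8/5)
obs 4: x=3 → posterior Dirichlet(13, 7/2, 7/4, 23/4, 8/5)
obs 5: x=4 → posterior Dirichlet(13, 7/2, 7/4, 23/4, 13/5)
obs 6: x=0 → posterior Dirichlet(14, 7/2, 7/4, 23/4, 13/5)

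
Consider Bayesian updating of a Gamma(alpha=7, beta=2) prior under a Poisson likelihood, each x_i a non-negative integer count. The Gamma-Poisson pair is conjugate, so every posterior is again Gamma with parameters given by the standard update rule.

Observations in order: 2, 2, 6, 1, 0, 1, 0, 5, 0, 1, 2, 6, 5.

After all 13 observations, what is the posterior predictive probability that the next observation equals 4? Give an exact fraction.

24883912092035445103289021062664687633514404296875/187072209578355573530071658587684226515959365500928

obs 1: x=2 → posterior Gamma(9, 3)
obs 2: x=2 → posterior Gamma(11, 4)
obs 3: x=6 → posterior Gamma(17, 5)
obs 4: x=1 → posterior Gamma(18, 6)
obs 5: x=0 → posterior Gamma(18, 7)
obs 6: x=1 → posterior Gamma(19, 8)
obs 7: x=0 → posterior Gamma(19, 9)
obs 8: x=5 → posterior Gamma(24, 10)
obs 9: x=0 → posterior Gamma(24, 11)
obs 10: x=1 → posterior Gamma(25, 12)
obs 11: x=2 → posterior Gamma(27, 13)
obs 12: x=6 → posterior Gamma(33, 14)
obs 13: x=5 → posterior Gamma(38, 15)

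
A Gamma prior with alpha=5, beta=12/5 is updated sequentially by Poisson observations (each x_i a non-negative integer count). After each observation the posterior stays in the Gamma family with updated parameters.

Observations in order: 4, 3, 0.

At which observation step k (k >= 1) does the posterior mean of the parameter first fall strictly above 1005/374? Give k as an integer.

obs 1: x=4 → posterior Gamma(9, 17/5)
obs 2: x=3 → posterior Gamma(12, 22/5)
obs 3: x=0 → posterior Gamma(12, 27/5)

k = 2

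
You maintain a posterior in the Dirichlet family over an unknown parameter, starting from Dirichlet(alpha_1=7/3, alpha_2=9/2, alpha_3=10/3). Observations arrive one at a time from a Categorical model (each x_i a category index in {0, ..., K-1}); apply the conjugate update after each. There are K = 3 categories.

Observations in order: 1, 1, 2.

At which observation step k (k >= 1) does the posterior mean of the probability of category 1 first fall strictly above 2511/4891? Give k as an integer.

k = 2

obs 1: x=1 → posterior Dirichlet(7/3, 11/2, 10/3)
obs 2: x=1 → posterior Dirichlet(7/3, 13/2, 10/3)
obs 3: x=2 → posterior Dirichlet(7/3, 13/2, 13/3)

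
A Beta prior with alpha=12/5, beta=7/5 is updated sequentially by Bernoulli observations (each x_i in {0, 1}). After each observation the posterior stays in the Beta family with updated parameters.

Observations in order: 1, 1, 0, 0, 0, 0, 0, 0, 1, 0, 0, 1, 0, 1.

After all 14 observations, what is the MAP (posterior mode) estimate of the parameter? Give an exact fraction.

32/79

obs 1: x=1 → posterior Beta(17/5, 7/5)
obs 2: x=1 → posterior Beta(22/5, 7/5)
obs 3: x=0 → posterior Beta(22/5, 12/5)
obs 4: x=0 → posterior Beta(22/5, 17/5)
obs 5: x=0 → posterior Beta(22/5, 22/5)
obs 6: x=0 → posterior Beta(22/5, 27/5)
obs 7: x=0 → posterior Beta(22/5, 32/5)
obs 8: x=0 → posterior Beta(22/5, 37/5)
obs 9: x=1 → posterior Beta(27/5, 37/5)
obs 10: x=0 → posterior Beta(27/5, 42/5)
obs 11: x=0 → posterior Beta(27/5, 47/5)
obs 12: x=1 → posterior Beta(32/5, 47/5)
obs 13: x=0 → posterior Beta(32/5, 52/5)
obs 14: x=1 → posterior Beta(37/5, 52/5)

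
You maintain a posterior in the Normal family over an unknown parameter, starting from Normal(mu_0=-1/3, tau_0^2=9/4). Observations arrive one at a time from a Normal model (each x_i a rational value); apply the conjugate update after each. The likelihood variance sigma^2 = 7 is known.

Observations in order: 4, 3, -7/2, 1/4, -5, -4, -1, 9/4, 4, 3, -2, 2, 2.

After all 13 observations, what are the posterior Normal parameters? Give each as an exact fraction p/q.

obs 1: x=4 → posterior Normal(80/111, 63/37)
obs 2: x=3 → posterior Normal(7/6, 63/46)
obs 3: x=-7/2 → posterior Normal(133/330, 63/55)
obs 4: x=1/4 → posterior Normal(293/768, 63/64)
obs 5: x=-5 → posterior Normal(-247/876, 63/73)
obs 6: x=-4 → posterior Normal(-679/984, 63/82)
obs 7: x=-1 → posterior Normal(-787/1092, 9/13)
obs 8: x=9/4 → posterior Normal(-34/75, 63/100)
obs 9: x=4 → posterior Normal(-28/327, 63/109)
obs 10: x=3 → posterior Normal(53/354, 63/118)
obs 11: x=-2 → posterior Normal(-1/381, 63/127)
obs 12: x=2 → posterior Normal(53/408, 63/136)
obs 13: x=2 → posterior Normal(107/435, 63/145)

mu_0=107/435, tau_0^2=63/145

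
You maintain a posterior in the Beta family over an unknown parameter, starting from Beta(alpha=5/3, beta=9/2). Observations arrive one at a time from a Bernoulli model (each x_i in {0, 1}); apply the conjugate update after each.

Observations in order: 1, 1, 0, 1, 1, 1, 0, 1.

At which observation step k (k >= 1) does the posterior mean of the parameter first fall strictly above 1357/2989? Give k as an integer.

k = 4

obs 1: x=1 → posterior Beta(8/3, 9/2)
obs 2: x=1 → posterior Beta(11/3, 9/2)
obs 3: x=0 → posterior Beta(11/3, 11/2)
obs 4: x=1 → posterior Beta(14/3, 11/2)
obs 5: x=1 → posterior Beta(17/3, 11/2)
obs 6: x=1 → posterior Beta(20/3, 11/2)
obs 7: x=0 → posterior Beta(20/3, 13/2)
obs 8: x=1 → posterior Beta(23/3, 13/2)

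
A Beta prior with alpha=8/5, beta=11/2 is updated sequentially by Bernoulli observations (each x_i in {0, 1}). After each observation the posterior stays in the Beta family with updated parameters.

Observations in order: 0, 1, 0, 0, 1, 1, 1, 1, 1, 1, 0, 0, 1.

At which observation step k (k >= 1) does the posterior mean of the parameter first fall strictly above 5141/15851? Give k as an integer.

k = 6

obs 1: x=0 → posterior Beta(8/5, 13/2)
obs 2: x=1 → posterior Beta(13/5, 13/2)
obs 3: x=0 → posterior Beta(13/5, 15/2)
obs 4: x=0 → posterior Beta(13/5, 17/2)
obs 5: x=1 → posterior Beta(18/5, 17/2)
obs 6: x=1 → posterior Beta(23/5, 17/2)
obs 7: x=1 → posterior Beta(28/5, 17/2)
obs 8: x=1 → posterior Beta(33/5, 17/2)
obs 9: x=1 → posterior Beta(38/5, 17/2)
obs 10: x=1 → posterior Beta(43/5, 17/2)
obs 11: x=0 → posterior Beta(43/5, 19/2)
obs 12: x=0 → posterior Beta(43/5, 21/2)
obs 13: x=1 → posterior Beta(48/5, 21/2)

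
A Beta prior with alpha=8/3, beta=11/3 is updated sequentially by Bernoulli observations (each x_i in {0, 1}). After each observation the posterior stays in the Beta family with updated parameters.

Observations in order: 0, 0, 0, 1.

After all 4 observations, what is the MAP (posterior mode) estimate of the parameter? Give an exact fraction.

8/25

obs 1: x=0 → posterior Beta(8/3, 14/3)
obs 2: x=0 → posterior Beta(8/3, 17/3)
obs 3: x=0 → posterior Beta(8/3, 20/3)
obs 4: x=1 → posterior Beta(11/3, 20/3)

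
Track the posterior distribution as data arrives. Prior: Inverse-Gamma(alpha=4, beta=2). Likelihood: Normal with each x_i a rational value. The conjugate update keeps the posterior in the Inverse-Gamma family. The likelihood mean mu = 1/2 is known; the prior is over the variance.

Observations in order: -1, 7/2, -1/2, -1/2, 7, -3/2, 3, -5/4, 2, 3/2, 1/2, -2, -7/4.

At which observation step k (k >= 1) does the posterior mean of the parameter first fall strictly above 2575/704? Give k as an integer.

k = 5

obs 1: x=-1 → posterior Inverse-Gamma(9/2, 25/8)
obs 2: x=7/2 → posterior Inverse-Gamma(5, 61/8)
obs 3: x=-1/2 → posterior Inverse-Gamma(11/2, 65/8)
obs 4: x=-1/2 → posterior Inverse-Gamma(6, 69/8)
obs 5: x=7 → posterior Inverse-Gamma(13/2, 119/4)
obs 6: x=-3/2 → posterior Inverse-Gamma(7, 127/4)
obs 7: x=3 → posterior Inverse-Gamma(15/2, 279/8)
obs 8: x=-5/4 → posterior Inverse-Gamma(8, 1165/32)
obs 9: x=2 → posterior Inverse-Gamma(17/2, 1201/32)
obs 10: x=3/2 → posterior Inverse-Gamma(9, 1217/32)
obs 11: x=1/2 → posterior Inverse-Gamma(19/2, 1217/32)
obs 12: x=-2 → posterior Inverse-Gamma(10, 1317/32)
obs 13: x=-7/4 → posterior Inverse-Gamma(21/2, 699/16)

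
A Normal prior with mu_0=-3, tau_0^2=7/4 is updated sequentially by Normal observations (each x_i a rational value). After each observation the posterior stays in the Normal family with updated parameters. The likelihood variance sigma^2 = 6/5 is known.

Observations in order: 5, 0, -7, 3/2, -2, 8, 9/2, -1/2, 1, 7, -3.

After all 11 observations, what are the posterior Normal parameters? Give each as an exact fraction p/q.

mu_0=871/818, tau_0^2=42/409

obs 1: x=5 → posterior Normal(103/59, 42/59)
obs 2: x=0 → posterior Normal(103/94, 21/47)
obs 3: x=-7 → posterior Normal(-142/129, 14/43)
obs 4: x=3/2 → posterior Normal(-179/328, 21/82)
obs 5: x=-2 → posterior Normal(-319/398, 42/199)
obs 6: x=8 → posterior Normal(241/468, 7/39)
obs 7: x=9/2 → posterior Normal(278/269, 42/269)
obs 8: x=-1/2 → posterior Normal(521/608, 21/152)
obs 9: x=1 → posterior Normal(197/226, 14/113)
obs 10: x=7 → posterior Normal(1081/748, 21/187)
obs 11: x=-3 → posterior Normal(871/818, 42/409)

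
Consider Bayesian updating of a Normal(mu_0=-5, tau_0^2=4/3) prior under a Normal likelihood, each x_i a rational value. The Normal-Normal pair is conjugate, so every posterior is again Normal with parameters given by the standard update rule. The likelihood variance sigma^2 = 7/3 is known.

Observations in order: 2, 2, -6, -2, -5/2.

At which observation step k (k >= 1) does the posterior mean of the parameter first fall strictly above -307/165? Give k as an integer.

k = 2

obs 1: x=2 → posterior Normal(-27/11, 28/33)
obs 2: x=2 → posterior Normal(-19/15, 28/45)
obs 3: x=-6 → posterior Normal(-43/19, 28/57)
obs 4: x=-2 → posterior Normal(-51/23, 28/69)
obs 5: x=-5/2 → posterior Normal(-61/27, 28/81)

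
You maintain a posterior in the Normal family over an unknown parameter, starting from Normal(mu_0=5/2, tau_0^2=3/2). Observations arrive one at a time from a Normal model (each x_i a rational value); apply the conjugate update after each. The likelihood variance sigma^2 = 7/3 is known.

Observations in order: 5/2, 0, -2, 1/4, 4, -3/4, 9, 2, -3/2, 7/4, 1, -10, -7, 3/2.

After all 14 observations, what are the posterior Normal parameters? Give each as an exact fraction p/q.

mu_0=167/560, tau_0^2=3/20

obs 1: x=5/2 → posterior Normal(5/2, 21/23)
obs 2: x=0 → posterior Normal(115/64, 21/32)
obs 3: x=-2 → posterior Normal(79/82, 21/41)
obs 4: x=1/4 → posterior Normal(167/200, 21/50)
obs 5: x=4 → posterior Normal(311/236, 21/59)
obs 6: x=-3/4 → posterior Normal(71/68, 21/68)
obs 7: x=9 → posterior Normal(152/77, 3/11)
obs 8: x=2 → posterior Normal(85/43, 21/86)
obs 9: x=-3/2 → posterior Normal(313/190, 21/95)
obs 10: x=7/4 → posterior Normal(53/32, 21/104)
obs 11: x=1 → posterior Normal(725/452, 21/113)
obs 12: x=-10 → posterior Normal(365/488, 21/122)
obs 13: x=-7 → posterior Normal(113/524, 21/131)
obs 14: x=3/2 → posterior Normal(167/560, 3/20)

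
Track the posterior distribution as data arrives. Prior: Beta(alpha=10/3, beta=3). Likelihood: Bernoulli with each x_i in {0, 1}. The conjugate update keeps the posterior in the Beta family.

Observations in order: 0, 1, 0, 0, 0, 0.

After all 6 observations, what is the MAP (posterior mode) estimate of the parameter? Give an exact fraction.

10/31

obs 1: x=0 → posterior Beta(10/3, 4)
obs 2: x=1 → posterior Beta(13/3, 4)
obs 3: x=0 → posterior Beta(13/3, 5)
obs 4: x=0 → posterior Beta(13/3, 6)
obs 5: x=0 → posterior Beta(13/3, 7)
obs 6: x=0 → posterior Beta(13/3, 8)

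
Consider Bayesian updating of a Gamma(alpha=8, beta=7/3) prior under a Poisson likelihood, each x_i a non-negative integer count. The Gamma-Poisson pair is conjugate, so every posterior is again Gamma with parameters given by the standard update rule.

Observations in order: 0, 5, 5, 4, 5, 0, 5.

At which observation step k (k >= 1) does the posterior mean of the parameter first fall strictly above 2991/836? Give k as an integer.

k = 5

obs 1: x=0 → posterior Gamma(8, 10/3)
obs 2: x=5 → posterior Gamma(13, 13/3)
obs 3: x=5 → posterior Gamma(18, 16/3)
obs 4: x=4 → posterior Gamma(22, 19/3)
obs 5: x=5 → posterior Gamma(27, 22/3)
obs 6: x=0 → posterior Gamma(27, 25/3)
obs 7: x=5 → posterior Gamma(32, 28/3)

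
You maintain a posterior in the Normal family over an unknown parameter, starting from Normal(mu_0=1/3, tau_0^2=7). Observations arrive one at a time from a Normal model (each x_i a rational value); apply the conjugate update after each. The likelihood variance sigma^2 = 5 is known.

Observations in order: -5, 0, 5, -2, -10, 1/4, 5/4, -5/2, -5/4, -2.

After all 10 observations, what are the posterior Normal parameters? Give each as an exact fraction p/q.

mu_0=-269/180, tau_0^2=7/15

obs 1: x=-5 → posterior Normal(-25/9, 35/12)
obs 2: x=0 → posterior Normal(-100/57, 35/19)
obs 3: x=5 → posterior Normal(5/78, 35/26)
obs 4: x=-2 → posterior Normal(-37/99, 35/33)
obs 5: x=-10 → posterior Normal(-247/120, 7/8)
obs 6: x=1/4 → posterior Normal(-967/564, 35/47)
obs 7: x=5/4 → posterior Normal(-431/324, 35/54)
obs 8: x=-5/2 → posterior Normal(-268/183, 35/61)
obs 9: x=-5/4 → posterior Normal(-1177/816, 35/68)
obs 10: x=-2 → posterior Normal(-269/180, 7/15)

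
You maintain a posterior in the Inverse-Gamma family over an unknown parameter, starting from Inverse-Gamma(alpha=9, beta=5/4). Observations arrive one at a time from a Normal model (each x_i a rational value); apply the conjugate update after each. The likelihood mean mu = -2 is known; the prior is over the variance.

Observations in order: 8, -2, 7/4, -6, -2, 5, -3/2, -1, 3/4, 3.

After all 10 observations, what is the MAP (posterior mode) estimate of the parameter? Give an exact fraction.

1723/240

obs 1: x=8 → posterior Inverse-Gamma(19/2, 205/4)
obs 2: x=-2 → posterior Inverse-Gamma(10, 205/4)
obs 3: x=7/4 → posterior Inverse-Gamma(21/2, 1865/32)
obs 4: x=-6 → posterior Inverse-Gamma(11, 2121/32)
obs 5: x=-2 → posterior Inverse-Gamma(23/2, 2121/32)
obs 6: x=5 → posterior Inverse-Gamma(12, 2905/32)
obs 7: x=-3/2 → posterior Inverse-Gamma(25/2, 2909/32)
obs 8: x=-1 → posterior Inverse-Gamma(13, 2925/32)
obs 9: x=3/4 → posterior Inverse-Gamma(27/2, 1523/16)
obs 10: x=3 → posterior Inverse-Gamma(14, 1723/16)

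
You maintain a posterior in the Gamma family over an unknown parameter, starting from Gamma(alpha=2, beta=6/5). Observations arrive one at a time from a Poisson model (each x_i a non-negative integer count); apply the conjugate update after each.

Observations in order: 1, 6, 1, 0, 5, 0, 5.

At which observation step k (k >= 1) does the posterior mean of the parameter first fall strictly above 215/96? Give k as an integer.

obs 1: x=1 → posterior Gamma(3, 11/5)
obs 2: x=6 → posterior Gamma(9, 16/5)
obs 3: x=1 → posterior Gamma(10, 21/5)
obs 4: x=0 → posterior Gamma(10, 26/5)
obs 5: x=5 → posterior Gamma(15, 31/5)
obs 6: x=0 → posterior Gamma(15, 36/5)
obs 7: x=5 → posterior Gamma(20, 41/5)

k = 2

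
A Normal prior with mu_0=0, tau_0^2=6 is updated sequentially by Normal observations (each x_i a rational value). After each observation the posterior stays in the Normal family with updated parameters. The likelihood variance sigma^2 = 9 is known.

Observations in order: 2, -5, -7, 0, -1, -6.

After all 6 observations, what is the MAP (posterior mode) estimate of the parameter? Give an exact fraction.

-34/15

obs 1: x=2 → posterior Normal(4/5, 18/5)
obs 2: x=-5 → posterior Normal(-6/7, 18/7)
obs 3: x=-7 → posterior Normal(-20/9, 2)
obs 4: x=0 → posterior Normal(-20/11, 18/11)
obs 5: x=-1 → posterior Normal(-22/13, 18/13)
obs 6: x=-6 → posterior Normal(-34/15, 6/5)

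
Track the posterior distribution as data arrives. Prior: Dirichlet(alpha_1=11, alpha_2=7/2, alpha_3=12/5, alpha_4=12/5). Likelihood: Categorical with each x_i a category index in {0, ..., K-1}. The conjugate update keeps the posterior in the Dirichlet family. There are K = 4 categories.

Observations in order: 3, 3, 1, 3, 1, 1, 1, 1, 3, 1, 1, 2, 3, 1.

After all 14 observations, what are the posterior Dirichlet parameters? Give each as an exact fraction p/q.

obs 1: x=3 → posterior Dirichlet(11, 7/2, 12/5, 17/5)
obs 2: x=3 → posterior Dirichlet(11, 7/2, 12/5, 22/5)
obs 3: x=1 → posterior Dirichlet(11, 9/2, 12/5, 22/5)
obs 4: x=3 → posterior Dirichlet(11, 9/2, 12/5, 27/5)
obs 5: x=1 → posterior Dirichlet(11, 11/2, 12/5, 27/5)
obs 6: x=1 → posterior Dirichlet(11, 13/2, 12/5, 27/5)
obs 7: x=1 → posterior Dirichlet(11, 15/2, 12/5, 27/5)
obs 8: x=1 → posterior Dirichlet(11, 17/2, 12/5, 27/5)
obs 9: x=3 → posterior Dirichlet(11, 17/2, 12/5, 32/5)
obs 10: x=1 → posterior Dirichlet(11, 19/2, 12/5, 32/5)
obs 11: x=1 → posterior Dirichlet(11, 21/2, 12/5, 32/5)
obs 12: x=2 → posterior Dirichlet(11, 21/2, 17/5, 32/5)
obs 13: x=3 → posterior Dirichlet(11, 21/2, 17/5, 37/5)
obs 14: x=1 → posterior Dirichlet(11, 23/2, 17/5, 37/5)

alpha_1=11, alpha_2=23/2, alpha_3=17/5, alpha_4=37/5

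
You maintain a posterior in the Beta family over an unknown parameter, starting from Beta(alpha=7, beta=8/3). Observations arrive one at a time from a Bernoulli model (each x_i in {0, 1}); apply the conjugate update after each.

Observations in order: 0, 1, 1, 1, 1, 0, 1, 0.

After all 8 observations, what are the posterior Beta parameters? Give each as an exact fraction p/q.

obs 1: x=0 → posterior Beta(7, 11/3)
obs 2: x=1 → posterior Beta(8, 11/3)
obs 3: x=1 → posterior Beta(9, 11/3)
obs 4: x=1 → posterior Beta(10, 11/3)
obs 5: x=1 → posterior Beta(11, 11/3)
obs 6: x=0 → posterior Beta(11, 14/3)
obs 7: x=1 → posterior Beta(12, 14/3)
obs 8: x=0 → posterior Beta(12, 17/3)

alpha=12, beta=17/3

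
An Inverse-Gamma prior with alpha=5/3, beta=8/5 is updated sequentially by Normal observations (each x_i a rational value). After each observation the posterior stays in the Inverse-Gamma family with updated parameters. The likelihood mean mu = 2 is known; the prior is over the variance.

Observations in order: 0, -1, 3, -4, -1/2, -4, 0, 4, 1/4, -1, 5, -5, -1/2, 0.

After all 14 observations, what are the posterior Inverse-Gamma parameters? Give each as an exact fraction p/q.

alpha=26/3, beta=14701/160

obs 1: x=0 → posterior Inverse-Gamma(13/6, 18/5)
obs 2: x=-1 → posterior Inverse-Gamma(8/3, 81/10)
obs 3: x=3 → posterior Inverse-Gamma(19/6, 43/5)
obs 4: x=-4 → posterior Inverse-Gamma(11/3, 133/5)
obs 5: x=-1/2 → posterior Inverse-Gamma(25/6, 1189/40)
obs 6: x=-4 → posterior Inverse-Gamma(14/3, 1909/40)
obs 7: x=0 → posterior Inverse-Gamma(31/6, 1989/40)
obs 8: x=4 → posterior Inverse-Gamma(17/3, 2069/40)
obs 9: x=1/4 → posterior Inverse-Gamma(37/6, 8521/160)
obs 10: x=-1 → posterior Inverse-Gamma(20/3, 9241/160)
obs 11: x=5 → posterior Inverse-Gamma(43/6, 9961/160)
obs 12: x=-5 → posterior Inverse-Gamma(23/3, 13881/160)
obs 13: x=-1/2 → posterior Inverse-Gamma(49/6, 14381/160)
obs 14: x=0 → posterior Inverse-Gamma(26/3, 14701/160)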